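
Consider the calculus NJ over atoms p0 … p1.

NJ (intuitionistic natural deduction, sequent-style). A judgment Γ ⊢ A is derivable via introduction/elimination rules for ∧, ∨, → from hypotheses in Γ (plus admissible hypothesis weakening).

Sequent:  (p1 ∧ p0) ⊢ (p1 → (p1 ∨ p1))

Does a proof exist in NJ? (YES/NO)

Derivation (root first):
[→I] (p1 ∧ p0) ⊢ (p1 → (p1 ∨ p1))
  [Wk] p1, (p1 ∧ p0) ⊢ (p1 ∨ p1)
    [∨I₁] p1 ⊢ (p1 ∨ p1)
      [Ax] p1 ⊢ p1

Result: YES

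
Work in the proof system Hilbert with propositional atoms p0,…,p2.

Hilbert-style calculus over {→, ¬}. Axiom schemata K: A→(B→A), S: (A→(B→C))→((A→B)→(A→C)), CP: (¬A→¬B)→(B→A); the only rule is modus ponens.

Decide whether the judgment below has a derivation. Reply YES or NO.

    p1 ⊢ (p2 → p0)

Search for a countermodel by truth-table:
  v=000: Γ:[p1=F] Δ:[(p2 → p0)=T] refutes=False
  v=001: Γ:[p1=F] Δ:[(p2 → p0)=F] refutes=False
  v=010: Γ:[p1=T] Δ:[(p2 → p0)=T] refutes=False
  v=011: Γ:[p1=T] Δ:[(p2 → p0)=F] refutes=True  ← countermodel

Result: NO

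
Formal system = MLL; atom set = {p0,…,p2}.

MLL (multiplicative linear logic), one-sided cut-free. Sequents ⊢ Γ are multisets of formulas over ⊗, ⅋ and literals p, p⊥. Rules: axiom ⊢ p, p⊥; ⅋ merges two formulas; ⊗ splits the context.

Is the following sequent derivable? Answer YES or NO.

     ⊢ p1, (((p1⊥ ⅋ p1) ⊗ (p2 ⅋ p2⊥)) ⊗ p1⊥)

Proof tree:
[⊗]  ⊢ p1, (((p1⊥ ⅋ p1) ⊗ (p2 ⅋ p2⊥)) ⊗ p1⊥)
  [⊗]  ⊢ ((p1⊥ ⅋ p1) ⊗ (p2 ⅋ p2⊥))
    [⅋]  ⊢ (p1⊥ ⅋ p1)
      [Ax]  ⊢ p1, p1⊥
    [⅋]  ⊢ (p2 ⅋ p2⊥)
      [Ax]  ⊢ p2, p2⊥
  [Ax]  ⊢ p1, p1⊥

Result: YES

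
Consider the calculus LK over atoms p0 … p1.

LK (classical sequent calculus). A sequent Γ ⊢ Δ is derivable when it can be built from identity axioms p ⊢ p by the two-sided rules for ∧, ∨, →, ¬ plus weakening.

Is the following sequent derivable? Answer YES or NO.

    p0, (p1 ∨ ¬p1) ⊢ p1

Truth-table refutation:
  v=00: Γ:[p0=F, (p1 ∨ ¬p1)=T] Δ:[p1=F] refutes=False
  v=01: Γ:[p0=F, (p1 ∨ ¬p1)=T] Δ:[p1=T] refutes=False
  v=10: Γ:[p0=T, (p1 ∨ ¬p1)=T] Δ:[p1=F] refutes=True  ← countermodel

Result: NO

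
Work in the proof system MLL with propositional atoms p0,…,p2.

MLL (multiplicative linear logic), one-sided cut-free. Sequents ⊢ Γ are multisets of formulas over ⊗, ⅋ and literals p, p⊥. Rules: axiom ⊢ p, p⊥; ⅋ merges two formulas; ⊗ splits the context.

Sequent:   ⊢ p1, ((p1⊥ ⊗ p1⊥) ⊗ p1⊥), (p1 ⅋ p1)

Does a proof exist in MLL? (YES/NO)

Derivation trace:
[⅋]  ⊢ p1, ((p1⊥ ⊗ p1⊥) ⊗ p1⊥), (p1 ⅋ p1)
  [⊗]  ⊢ p1, p1, p1, ((p1⊥ ⊗ p1⊥) ⊗ p1⊥)
    [⊗]  ⊢ p1, p1, (p1⊥ ⊗ p1⊥)
      [Ax]  ⊢ p1, p1⊥
      [Ax]  ⊢ p1, p1⊥
    [Ax]  ⊢ p1, p1⊥

Result: YES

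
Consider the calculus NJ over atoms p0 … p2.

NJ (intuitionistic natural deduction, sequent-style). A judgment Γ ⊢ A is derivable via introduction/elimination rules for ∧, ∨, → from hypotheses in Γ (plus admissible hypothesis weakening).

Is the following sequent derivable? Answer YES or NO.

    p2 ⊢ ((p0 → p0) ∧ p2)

Derivation trace:
[∧I] p2 ⊢ ((p0 → p0) ∧ p2)
  [→I]  ⊢ (p0 → p0)
    [Ax] p0 ⊢ p0
  [Ax] p2 ⊢ p2

Result: YES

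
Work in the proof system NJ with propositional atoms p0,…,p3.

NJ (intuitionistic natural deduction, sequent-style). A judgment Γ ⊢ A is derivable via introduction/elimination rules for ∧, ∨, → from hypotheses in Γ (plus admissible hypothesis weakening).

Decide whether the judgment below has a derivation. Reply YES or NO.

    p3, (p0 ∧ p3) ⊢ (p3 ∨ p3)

Derivation trace:
[∨I₂] p3, (p0 ∧ p3) ⊢ (p3 ∨ p3)
  [Wk] p3, (p0 ∧ p3) ⊢ p3
    [Ax] p3 ⊢ p3

Result: YES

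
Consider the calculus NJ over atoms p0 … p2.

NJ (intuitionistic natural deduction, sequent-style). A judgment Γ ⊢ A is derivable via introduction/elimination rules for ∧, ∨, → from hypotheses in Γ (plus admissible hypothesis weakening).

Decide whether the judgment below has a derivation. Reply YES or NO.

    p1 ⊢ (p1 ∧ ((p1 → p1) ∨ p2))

Derivation trace:
[∧I] p1 ⊢ (p1 ∧ ((p1 → p1) ∨ p2))
  [Ax] p1 ⊢ p1
  [∨I₁]  ⊢ ((p1 → p1) ∨ p2)
    [→I]  ⊢ (p1 → p1)
      [Ax] p1 ⊢ p1

Result: YES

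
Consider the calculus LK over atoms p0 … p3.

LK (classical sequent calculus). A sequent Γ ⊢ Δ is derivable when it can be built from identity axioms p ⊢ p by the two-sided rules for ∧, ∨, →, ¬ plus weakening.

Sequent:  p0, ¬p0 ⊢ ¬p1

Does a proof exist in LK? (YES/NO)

Derivation trace:
[¬L] p0, ¬p0 ⊢ ¬p1
  [¬R] p0 ⊢ p0, ¬p1
    [WL] p0, p1 ⊢ p0
      [Ax] p0 ⊢ p0

Result: YES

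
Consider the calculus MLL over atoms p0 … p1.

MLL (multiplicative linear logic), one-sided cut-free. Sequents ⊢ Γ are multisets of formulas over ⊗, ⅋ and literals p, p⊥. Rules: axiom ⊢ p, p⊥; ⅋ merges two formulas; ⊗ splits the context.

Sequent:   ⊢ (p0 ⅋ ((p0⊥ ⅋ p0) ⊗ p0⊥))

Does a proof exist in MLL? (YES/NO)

Proof tree:
[⅋]  ⊢ (p0 ⅋ ((p0⊥ ⅋ p0) ⊗ p0⊥))
  [⊗]  ⊢ p0, ((p0⊥ ⅋ p0) ⊗ p0⊥)
    [⅋]  ⊢ (p0⊥ ⅋ p0)
      [Ax]  ⊢ p0, p0⊥
    [Ax]  ⊢ p0, p0⊥

Result: YES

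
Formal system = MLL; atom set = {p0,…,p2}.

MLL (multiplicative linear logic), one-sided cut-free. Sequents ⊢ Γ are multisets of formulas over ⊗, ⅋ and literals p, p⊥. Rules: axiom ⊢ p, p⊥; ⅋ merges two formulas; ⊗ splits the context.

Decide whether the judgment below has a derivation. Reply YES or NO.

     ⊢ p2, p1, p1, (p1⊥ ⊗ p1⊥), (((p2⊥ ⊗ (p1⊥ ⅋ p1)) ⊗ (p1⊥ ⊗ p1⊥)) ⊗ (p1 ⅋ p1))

Derivation (root first):
[⊗]  ⊢ p2, p1, p1, (p1⊥ ⊗ p1⊥), (((p2⊥ ⊗ (p1⊥ ⅋ p1)) ⊗ (p1⊥ ⊗ p1⊥)) ⊗ (p1 ⅋ p1))
  [⊗]  ⊢ p2, p1, p1, ((p2⊥ ⊗ (p1⊥ ⅋ p1)) ⊗ (p1⊥ ⊗ p1⊥))
    [⊗]  ⊢ p2, (p2⊥ ⊗ (p1⊥ ⅋ p1))
      [Ax]  ⊢ p2, p2⊥
      [⅋]  ⊢ (p1⊥ ⅋ p1)
        [Ax]  ⊢ p1, p1⊥
    [⊗]  ⊢ p1, p1, (p1⊥ ⊗ p1⊥)
      [Ax]  ⊢ p1, p1⊥
      [Ax]  ⊢ p1, p1⊥
  [⅋]  ⊢ (p1⊥ ⊗ p1⊥), (p1 ⅋ p1)
    [⊗]  ⊢ p1, p1, (p1⊥ ⊗ p1⊥)
      [Ax]  ⊢ p1, p1⊥
      [Ax]  ⊢ p1, p1⊥

Result: YES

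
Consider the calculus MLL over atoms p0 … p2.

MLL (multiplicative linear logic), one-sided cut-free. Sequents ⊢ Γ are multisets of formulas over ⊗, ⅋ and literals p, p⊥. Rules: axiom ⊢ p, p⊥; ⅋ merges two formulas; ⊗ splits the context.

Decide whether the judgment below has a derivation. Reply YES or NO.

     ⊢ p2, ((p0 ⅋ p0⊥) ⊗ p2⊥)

Derivation trace:
[⊗]  ⊢ p2, ((p0 ⅋ p0⊥) ⊗ p2⊥)
  [⅋]  ⊢ (p0 ⅋ p0⊥)
    [Ax]  ⊢ p0, p0⊥
  [Ax]  ⊢ p2, p2⊥

Result: YES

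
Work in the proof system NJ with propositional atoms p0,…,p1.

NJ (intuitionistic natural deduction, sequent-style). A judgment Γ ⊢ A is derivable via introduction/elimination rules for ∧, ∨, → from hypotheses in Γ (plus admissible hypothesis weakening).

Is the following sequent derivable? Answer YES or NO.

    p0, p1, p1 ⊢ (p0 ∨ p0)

Derivation (root first):
[Wk] p0, p1, p1 ⊢ (p0 ∨ p0)
  [Wk] p0, p1 ⊢ (p0 ∨ p0)
    [∨I₁] p0 ⊢ (p0 ∨ p0)
      [Ax] p0 ⊢ p0

Result: YES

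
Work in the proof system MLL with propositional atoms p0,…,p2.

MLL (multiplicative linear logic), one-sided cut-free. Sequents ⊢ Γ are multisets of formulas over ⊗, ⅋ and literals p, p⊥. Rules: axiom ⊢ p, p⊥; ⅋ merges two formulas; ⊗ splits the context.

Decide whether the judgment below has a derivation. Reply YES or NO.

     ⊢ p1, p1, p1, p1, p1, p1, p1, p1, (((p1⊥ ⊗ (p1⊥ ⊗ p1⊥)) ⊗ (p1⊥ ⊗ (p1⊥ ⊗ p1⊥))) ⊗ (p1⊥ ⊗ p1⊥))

Proof tree:
[⊗]  ⊢ p1, p1, p1, p1, p1, p1, p1, p1, (((p1⊥ ⊗ (p1⊥ ⊗ p1⊥)) ⊗ (p1⊥ ⊗ (p1⊥ ⊗ p1⊥))) ⊗ (p1⊥ ⊗ p1⊥))
  [⊗]  ⊢ p1, p1, p1, p1, p1, p1, ((p1⊥ ⊗ (p1⊥ ⊗ p1⊥)) ⊗ (p1⊥ ⊗ (p1⊥ ⊗ p1⊥)))
    [⊗]  ⊢ p1, p1, p1, (p1⊥ ⊗ (p1⊥ ⊗ p1⊥))
      [Ax]  ⊢ p1, p1⊥
      [⊗]  ⊢ p1, p1, (p1⊥ ⊗ p1⊥)
        [Ax]  ⊢ p1, p1⊥
        [Ax]  ⊢ p1, p1⊥
    [⊗]  ⊢ p1, p1, p1, (p1⊥ ⊗ (p1⊥ ⊗ p1⊥))
      [Ax]  ⊢ p1, p1⊥
      [⊗]  ⊢ p1, p1, (p1⊥ ⊗ p1⊥)
        [Ax]  ⊢ p1, p1⊥
        [Ax]  ⊢ p1, p1⊥
  [⊗]  ⊢ p1, p1, (p1⊥ ⊗ p1⊥)
    [Ax]  ⊢ p1, p1⊥
    [Ax]  ⊢ p1, p1⊥

Result: YES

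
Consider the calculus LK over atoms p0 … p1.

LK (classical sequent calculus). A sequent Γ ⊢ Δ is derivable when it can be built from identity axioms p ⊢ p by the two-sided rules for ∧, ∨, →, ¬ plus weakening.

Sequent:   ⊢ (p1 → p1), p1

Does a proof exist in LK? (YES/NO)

Derivation trace:
[WR]  ⊢ (p1 → p1), p1
  [→R]  ⊢ (p1 → p1)
    [Ax] p1 ⊢ p1

Result: YES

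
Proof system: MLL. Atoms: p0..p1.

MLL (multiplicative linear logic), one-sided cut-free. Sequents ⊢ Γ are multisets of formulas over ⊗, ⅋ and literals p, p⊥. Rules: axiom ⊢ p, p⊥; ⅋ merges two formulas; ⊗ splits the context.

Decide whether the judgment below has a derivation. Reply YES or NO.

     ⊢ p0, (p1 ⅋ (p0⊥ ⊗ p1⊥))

Derivation trace:
[⅋]  ⊢ p0, (p1 ⅋ (p0⊥ ⊗ p1⊥))
  [⊗]  ⊢ p0, p1, (p0⊥ ⊗ p1⊥)
    [Ax]  ⊢ p0, p0⊥
    [Ax]  ⊢ p1, p1⊥

Result: YES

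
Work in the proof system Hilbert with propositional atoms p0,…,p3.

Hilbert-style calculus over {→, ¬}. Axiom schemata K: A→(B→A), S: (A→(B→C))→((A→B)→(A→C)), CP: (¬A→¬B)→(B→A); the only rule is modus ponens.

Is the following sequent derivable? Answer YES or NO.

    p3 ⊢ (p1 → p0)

Enumerate valuations to refute Γ ⊢ Δ:
  v=0000: Γ:[p3=F] Δ:[(p1 → p0)=T] refutes=False
  v=0001: Γ:[p3=T] Δ:[(p1 → p0)=T] refutes=False
  v=0010: Γ:[p3=F] Δ:[(p1 → p0)=T] refutes=False
  v=0011: Γ:[p3=T] Δ:[(p1 → p0)=T] refutes=False
  v=0100: Γ:[p3=F] Δ:[(p1 → p0)=F] refutes=False
  v=0101: Γ:[p3=T] Δ:[(p1 → p0)=F] refutes=True  ← countermodel

Result: NO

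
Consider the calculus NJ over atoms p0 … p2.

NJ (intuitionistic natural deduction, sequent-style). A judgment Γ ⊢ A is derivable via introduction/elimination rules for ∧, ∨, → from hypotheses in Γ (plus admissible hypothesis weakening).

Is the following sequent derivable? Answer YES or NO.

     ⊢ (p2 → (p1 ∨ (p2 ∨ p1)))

Proof tree:
[→I]  ⊢ (p2 → (p1 ∨ (p2 ∨ p1)))
  [∨I₂] p2 ⊢ (p1 ∨ (p2 ∨ p1))
    [∨I₁] p2 ⊢ (p2 ∨ p1)
      [Ax] p2 ⊢ p2

Result: YES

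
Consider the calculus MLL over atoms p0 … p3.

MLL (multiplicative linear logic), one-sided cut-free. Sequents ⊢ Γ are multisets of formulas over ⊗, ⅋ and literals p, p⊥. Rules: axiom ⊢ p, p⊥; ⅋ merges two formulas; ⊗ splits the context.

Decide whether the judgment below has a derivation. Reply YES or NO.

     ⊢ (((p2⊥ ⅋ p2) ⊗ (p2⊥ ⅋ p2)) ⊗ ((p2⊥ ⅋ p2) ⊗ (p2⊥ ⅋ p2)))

Derivation (root first):
[⊗]  ⊢ (((p2⊥ ⅋ p2) ⊗ (p2⊥ ⅋ p2)) ⊗ ((p2⊥ ⅋ p2) ⊗ (p2⊥ ⅋ p2)))
  [⊗]  ⊢ ((p2⊥ ⅋ p2) ⊗ (p2⊥ ⅋ p2))
    [⅋]  ⊢ (p2⊥ ⅋ p2)
      [Ax]  ⊢ p2, p2⊥
    [⅋]  ⊢ (p2⊥ ⅋ p2)
      [Ax]  ⊢ p2, p2⊥
  [⊗]  ⊢ ((p2⊥ ⅋ p2) ⊗ (p2⊥ ⅋ p2))
    [⅋]  ⊢ (p2⊥ ⅋ p2)
      [Ax]  ⊢ p2, p2⊥
    [⅋]  ⊢ (p2⊥ ⅋ p2)
      [Ax]  ⊢ p2, p2⊥

Result: YES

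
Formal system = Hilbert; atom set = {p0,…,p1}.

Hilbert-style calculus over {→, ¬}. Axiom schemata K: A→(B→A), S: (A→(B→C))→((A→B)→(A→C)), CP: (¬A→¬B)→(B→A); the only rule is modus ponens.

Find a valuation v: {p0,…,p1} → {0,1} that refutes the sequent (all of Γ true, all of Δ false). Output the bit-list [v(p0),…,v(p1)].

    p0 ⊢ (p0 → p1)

Search for a countermodel by truth-table:
  v=00: Γ:[p0=F] Δ:[(p0 → p1)=T] refutes=False
  v=01: Γ:[p0=F] Δ:[(p0 → p1)=T] refutes=False
  v=10: Γ:[p0=T] Δ:[(p0 → p1)=F] refutes=True  ← countermodel

Result: [1, 0]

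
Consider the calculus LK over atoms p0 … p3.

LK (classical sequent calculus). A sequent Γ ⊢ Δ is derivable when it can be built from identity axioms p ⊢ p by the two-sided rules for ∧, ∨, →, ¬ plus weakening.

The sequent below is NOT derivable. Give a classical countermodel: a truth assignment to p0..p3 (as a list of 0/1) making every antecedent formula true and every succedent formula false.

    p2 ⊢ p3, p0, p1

Enumerate valuations to refute Γ ⊢ Δ:
  v=0000: Γ:[p2=F] Δ:[p3=F, p0=F, p1=F] refutes=False
  v=0001: Γ:[p2=F] Δ:[p3=T, p0=F, p1=F] refutes=False
  v=0010: Γ:[p2=T] Δ:[p3=F, p0=F, p1=F] refutes=True  ← countermodel

Result: [0, 0, 1, 0]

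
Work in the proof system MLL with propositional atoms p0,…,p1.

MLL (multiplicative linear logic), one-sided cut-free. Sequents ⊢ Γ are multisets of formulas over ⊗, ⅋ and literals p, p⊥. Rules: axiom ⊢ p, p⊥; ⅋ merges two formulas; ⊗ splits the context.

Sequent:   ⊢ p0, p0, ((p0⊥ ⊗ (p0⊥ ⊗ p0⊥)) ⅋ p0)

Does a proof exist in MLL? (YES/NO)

Proof tree:
[⅋]  ⊢ p0, p0, ((p0⊥ ⊗ (p0⊥ ⊗ p0⊥)) ⅋ p0)
  [⊗]  ⊢ p0, p0, p0, (p0⊥ ⊗ (p0⊥ ⊗ p0⊥))
    [Ax]  ⊢ p0, p0⊥
    [⊗]  ⊢ p0, p0, (p0⊥ ⊗ p0⊥)
      [Ax]  ⊢ p0, p0⊥
      [Ax]  ⊢ p0, p0⊥

Result: YES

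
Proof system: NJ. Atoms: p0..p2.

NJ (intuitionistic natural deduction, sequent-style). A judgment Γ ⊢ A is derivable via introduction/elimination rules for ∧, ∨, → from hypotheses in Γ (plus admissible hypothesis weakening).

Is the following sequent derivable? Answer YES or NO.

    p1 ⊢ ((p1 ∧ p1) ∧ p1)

Derivation trace:
[∧I] p1 ⊢ ((p1 ∧ p1) ∧ p1)
  [∧I] p1 ⊢ (p1 ∧ p1)
    [Ax] p1 ⊢ p1
    [Ax] p1 ⊢ p1
  [Ax] p1 ⊢ p1

Result: YES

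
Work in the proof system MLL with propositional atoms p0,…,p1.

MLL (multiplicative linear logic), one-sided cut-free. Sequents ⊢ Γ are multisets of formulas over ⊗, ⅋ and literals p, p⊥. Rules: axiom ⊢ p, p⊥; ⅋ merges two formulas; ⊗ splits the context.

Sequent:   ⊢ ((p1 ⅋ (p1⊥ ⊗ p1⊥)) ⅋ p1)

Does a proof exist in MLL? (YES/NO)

Derivation (root first):
[⅋]  ⊢ ((p1 ⅋ (p1⊥ ⊗ p1⊥)) ⅋ p1)
  [⅋]  ⊢ p1, (p1 ⅋ (p1⊥ ⊗ p1⊥))
    [⊗]  ⊢ p1, p1, (p1⊥ ⊗ p1⊥)
      [Ax]  ⊢ p1, p1⊥
      [Ax]  ⊢ p1, p1⊥

Result: YES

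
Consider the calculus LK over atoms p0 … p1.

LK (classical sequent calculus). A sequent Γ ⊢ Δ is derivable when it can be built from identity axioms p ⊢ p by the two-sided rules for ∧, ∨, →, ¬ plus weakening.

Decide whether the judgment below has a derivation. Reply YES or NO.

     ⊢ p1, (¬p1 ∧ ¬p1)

Proof tree:
[∧R]  ⊢ p1, (¬p1 ∧ ¬p1)
  [¬R]  ⊢ p1, ¬p1
    [Ax] p1 ⊢ p1
  [¬R]  ⊢ p1, ¬p1
    [Ax] p1 ⊢ p1

Result: YES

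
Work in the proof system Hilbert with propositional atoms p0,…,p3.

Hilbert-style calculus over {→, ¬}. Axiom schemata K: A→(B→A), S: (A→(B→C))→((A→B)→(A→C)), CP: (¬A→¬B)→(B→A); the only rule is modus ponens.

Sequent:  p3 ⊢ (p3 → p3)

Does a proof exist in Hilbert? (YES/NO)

Derivation (root first):
[MP] p3 ⊢ (p3 → p3)
  [K]  ⊢ (p3 → (p3 → p3))
  [MP] p3 ⊢ p3
    [MP] p3 ⊢ (p3 → p3)
      [K]  ⊢ (p3 → (p3 → p3))
      [Hyp] p3 ⊢ p3
    [Hyp] p3 ⊢ p3

Result: YES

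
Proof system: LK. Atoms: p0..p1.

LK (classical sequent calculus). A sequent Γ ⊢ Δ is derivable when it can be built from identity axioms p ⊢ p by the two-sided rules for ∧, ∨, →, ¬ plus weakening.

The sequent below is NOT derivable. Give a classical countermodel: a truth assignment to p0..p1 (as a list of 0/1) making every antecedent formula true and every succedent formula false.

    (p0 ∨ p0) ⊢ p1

Search for a countermodel by truth-table:
  v=00: Γ:[(p0 ∨ p0)=F] Δ:[p1=F] refutes=False
  v=01: Γ:[(p0 ∨ p0)=F] Δ:[p1=T] refutes=False
  v=10: Γ:[(p0 ∨ p0)=T] Δ:[p1=F] refutes=True  ← countermodel

Result: [1, 0]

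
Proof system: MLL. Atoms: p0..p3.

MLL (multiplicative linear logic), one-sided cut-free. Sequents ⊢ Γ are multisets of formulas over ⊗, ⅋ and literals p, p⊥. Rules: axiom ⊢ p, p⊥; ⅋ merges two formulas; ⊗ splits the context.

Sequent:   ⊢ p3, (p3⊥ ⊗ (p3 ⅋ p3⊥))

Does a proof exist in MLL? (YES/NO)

Derivation (root first):
[⊗]  ⊢ p3, (p3⊥ ⊗ (p3 ⅋ p3⊥))
  [Ax]  ⊢ p3, p3⊥
  [⅋]  ⊢ (p3 ⅋ p3⊥)
    [Ax]  ⊢ p3, p3⊥

Result: YES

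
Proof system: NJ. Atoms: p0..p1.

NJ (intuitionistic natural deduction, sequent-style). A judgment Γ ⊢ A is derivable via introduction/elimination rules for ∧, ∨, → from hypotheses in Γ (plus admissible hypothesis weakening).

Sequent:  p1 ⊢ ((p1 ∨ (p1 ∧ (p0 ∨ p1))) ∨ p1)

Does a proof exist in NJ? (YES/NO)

Proof tree:
[∨I₁] p1 ⊢ ((p1 ∨ (p1 ∧ (p0 ∨ p1))) ∨ p1)
  [∨I₂] p1 ⊢ (p1 ∨ (p1 ∧ (p0 ∨ p1)))
    [∧I] p1 ⊢ (p1 ∧ (p0 ∨ p1))
      [Ax] p1 ⊢ p1
      [∨I₂] p1 ⊢ (p0 ∨ p1)
        [Ax] p1 ⊢ p1

Result: YES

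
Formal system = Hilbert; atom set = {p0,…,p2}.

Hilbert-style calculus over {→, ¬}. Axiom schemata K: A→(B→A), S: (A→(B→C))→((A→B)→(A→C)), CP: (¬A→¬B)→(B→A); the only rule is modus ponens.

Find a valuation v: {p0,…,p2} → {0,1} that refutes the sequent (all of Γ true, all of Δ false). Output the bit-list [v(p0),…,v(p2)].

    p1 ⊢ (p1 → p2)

Truth-table refutation:
  v=000: Γ:[p1=F] Δ:[(p1 → p2)=T] refutes=False
  v=001: Γ:[p1=F] Δ:[(p1 → p2)=T] refutes=False
  v=010: Γ:[p1=T] Δ:[(p1 → p2)=F] refutes=True  ← countermodel

Result: [0, 1, 0]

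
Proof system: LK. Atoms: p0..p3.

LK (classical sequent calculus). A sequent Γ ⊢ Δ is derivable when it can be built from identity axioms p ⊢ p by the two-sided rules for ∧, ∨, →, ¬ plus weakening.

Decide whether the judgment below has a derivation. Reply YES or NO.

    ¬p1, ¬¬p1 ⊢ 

Derivation (root first):
[¬L] ¬p1, ¬¬p1 ⊢ 
  [¬R] ¬p1 ⊢ ¬p1
    [¬L] p1, ¬p1 ⊢ 
      [Ax] p1 ⊢ p1

Result: YES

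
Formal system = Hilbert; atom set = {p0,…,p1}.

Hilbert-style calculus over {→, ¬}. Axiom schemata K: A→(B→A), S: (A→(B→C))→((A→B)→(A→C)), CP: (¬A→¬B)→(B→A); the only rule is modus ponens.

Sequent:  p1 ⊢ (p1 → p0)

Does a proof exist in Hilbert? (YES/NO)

Search for a countermodel by truth-table:
  v=00: Γ:[p1=F] Δ:[(p1 → p0)=T] refutes=False
  v=01: Γ:[p1=T] Δ:[(p1 → p0)=F] refutes=True  ← countermodel

Result: NO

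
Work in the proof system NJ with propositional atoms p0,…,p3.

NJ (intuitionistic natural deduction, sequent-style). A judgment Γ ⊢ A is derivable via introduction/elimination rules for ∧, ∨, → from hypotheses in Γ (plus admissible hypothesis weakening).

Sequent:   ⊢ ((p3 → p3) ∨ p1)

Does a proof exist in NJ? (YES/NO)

Derivation (root first):
[∨I₁]  ⊢ ((p3 → p3) ∨ p1)
  [→I]  ⊢ (p3 → p3)
    [Ax] p3 ⊢ p3

Result: YES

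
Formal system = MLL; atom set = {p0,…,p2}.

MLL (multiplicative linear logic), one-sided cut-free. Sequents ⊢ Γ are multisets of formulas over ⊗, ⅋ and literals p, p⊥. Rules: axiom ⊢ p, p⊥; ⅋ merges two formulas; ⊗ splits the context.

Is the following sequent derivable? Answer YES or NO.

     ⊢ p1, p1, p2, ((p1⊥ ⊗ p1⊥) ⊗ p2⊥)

Derivation (root first):
[⊗]  ⊢ p1, p1, p2, ((p1⊥ ⊗ p1⊥) ⊗ p2⊥)
  [⊗]  ⊢ p1, p1, (p1⊥ ⊗ p1⊥)
    [Ax]  ⊢ p1, p1⊥
    [Ax]  ⊢ p1, p1⊥
  [Ax]  ⊢ p2, p2⊥

Result: YES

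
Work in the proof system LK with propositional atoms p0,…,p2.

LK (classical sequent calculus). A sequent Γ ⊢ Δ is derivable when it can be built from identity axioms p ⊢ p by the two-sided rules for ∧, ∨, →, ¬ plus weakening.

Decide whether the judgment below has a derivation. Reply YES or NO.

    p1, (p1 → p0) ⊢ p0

Derivation (root first):
[→L] p1, (p1 → p0) ⊢ p0
  [WL] p1, p1 ⊢ p1
    [Ax] p1 ⊢ p1
  [Ax] p0 ⊢ p0

Result: YES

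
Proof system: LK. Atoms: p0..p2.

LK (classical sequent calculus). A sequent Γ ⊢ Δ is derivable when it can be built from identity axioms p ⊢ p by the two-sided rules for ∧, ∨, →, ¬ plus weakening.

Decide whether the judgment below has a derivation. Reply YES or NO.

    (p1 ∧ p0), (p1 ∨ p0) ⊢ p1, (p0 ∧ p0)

Derivation trace:
[∧R] (p1 ∧ p0), (p1 ∨ p0) ⊢ p1, (p0 ∧ p0)
  [∨L] (p1 ∨ p0) ⊢ p1, p0
    [Ax] p1 ⊢ p1
    [Ax] p0 ⊢ p0
  [∧L] (p1 ∧ p0) ⊢ p0
    [WL] p0, p1 ⊢ p0
      [Ax] p0 ⊢ p0

Result: YES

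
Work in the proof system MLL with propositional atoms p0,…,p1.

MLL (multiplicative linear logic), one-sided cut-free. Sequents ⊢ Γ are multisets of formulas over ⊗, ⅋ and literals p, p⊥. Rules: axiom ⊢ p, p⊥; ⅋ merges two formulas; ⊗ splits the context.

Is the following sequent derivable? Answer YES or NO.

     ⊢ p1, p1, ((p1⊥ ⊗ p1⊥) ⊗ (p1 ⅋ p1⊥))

Proof tree:
[⊗]  ⊢ p1, p1, ((p1⊥ ⊗ p1⊥) ⊗ (p1 ⅋ p1⊥))
  [⊗]  ⊢ p1, p1, (p1⊥ ⊗ p1⊥)
    [Ax]  ⊢ p1, p1⊥
    [Ax]  ⊢ p1, p1⊥
  [⅋]  ⊢ (p1 ⅋ p1⊥)
    [Ax]  ⊢ p1, p1⊥

Result: YES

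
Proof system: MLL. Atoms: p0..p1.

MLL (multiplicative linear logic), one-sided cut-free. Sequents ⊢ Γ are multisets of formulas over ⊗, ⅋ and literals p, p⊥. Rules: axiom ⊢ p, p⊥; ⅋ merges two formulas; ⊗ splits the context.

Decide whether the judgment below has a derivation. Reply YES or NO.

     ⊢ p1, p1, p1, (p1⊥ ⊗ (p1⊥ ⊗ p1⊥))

Derivation (root first):
[⊗]  ⊢ p1, p1, p1, (p1⊥ ⊗ (p1⊥ ⊗ p1⊥))
  [Ax]  ⊢ p1, p1⊥
  [⊗]  ⊢ p1, p1, (p1⊥ ⊗ p1⊥)
    [Ax]  ⊢ p1, p1⊥
    [Ax]  ⊢ p1, p1⊥

Result: YES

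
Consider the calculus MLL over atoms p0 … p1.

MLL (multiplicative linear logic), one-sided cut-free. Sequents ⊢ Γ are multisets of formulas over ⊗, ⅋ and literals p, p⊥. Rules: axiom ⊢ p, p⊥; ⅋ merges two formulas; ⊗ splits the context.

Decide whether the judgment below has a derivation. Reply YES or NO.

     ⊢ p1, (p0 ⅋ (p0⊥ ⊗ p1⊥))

Proof tree:
[⅋]  ⊢ p1, (p0 ⅋ (p0⊥ ⊗ p1⊥))
  [⊗]  ⊢ p0, p1, (p0⊥ ⊗ p1⊥)
    [Ax]  ⊢ p0, p0⊥
    [Ax]  ⊢ p1, p1⊥

Result: YES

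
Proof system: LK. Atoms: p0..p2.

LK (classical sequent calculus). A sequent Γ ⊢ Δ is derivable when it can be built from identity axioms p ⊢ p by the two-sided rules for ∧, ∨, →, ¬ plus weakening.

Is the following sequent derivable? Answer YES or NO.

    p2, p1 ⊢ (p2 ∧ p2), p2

Derivation (root first):
[WR] p2, p1 ⊢ (p2 ∧ p2), p2
  [WL] p2, p1 ⊢ (p2 ∧ p2)
    [∧R] p2 ⊢ (p2 ∧ p2)
      [Ax] p2 ⊢ p2
      [Ax] p2 ⊢ p2

Result: YES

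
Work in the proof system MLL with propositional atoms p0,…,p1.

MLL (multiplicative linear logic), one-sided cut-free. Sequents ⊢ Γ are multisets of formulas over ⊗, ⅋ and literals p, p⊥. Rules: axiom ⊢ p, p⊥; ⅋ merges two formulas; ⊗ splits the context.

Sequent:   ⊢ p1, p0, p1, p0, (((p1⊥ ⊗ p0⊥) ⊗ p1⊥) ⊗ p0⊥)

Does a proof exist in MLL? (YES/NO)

Proof tree:
[⊗]  ⊢ p1, p0, p1, p0, (((p1⊥ ⊗ p0⊥) ⊗ p1⊥) ⊗ p0⊥)
  [⊗]  ⊢ p1, p0, p1, ((p1⊥ ⊗ p0⊥) ⊗ p1⊥)
    [⊗]  ⊢ p1, p0, (p1⊥ ⊗ p0⊥)
      [Ax]  ⊢ p1, p1⊥
      [Ax]  ⊢ p0, p0⊥
    [Ax]  ⊢ p1, p1⊥
  [Ax]  ⊢ p0, p0⊥

Result: YES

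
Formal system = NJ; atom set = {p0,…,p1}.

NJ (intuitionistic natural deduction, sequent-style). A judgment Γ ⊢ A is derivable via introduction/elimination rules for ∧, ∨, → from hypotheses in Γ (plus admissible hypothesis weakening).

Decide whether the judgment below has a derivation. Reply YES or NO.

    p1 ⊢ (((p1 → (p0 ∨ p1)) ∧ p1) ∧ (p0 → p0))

Proof tree:
[∧I] p1 ⊢ (((p1 → (p0 ∨ p1)) ∧ p1) ∧ (p0 → p0))
  [∧I] p1 ⊢ ((p1 → (p0 ∨ p1)) ∧ p1)
    [→I]  ⊢ (p1 → (p0 ∨ p1))
      [∨I₂] p1 ⊢ (p0 ∨ p1)
        [Ax] p1 ⊢ p1
    [Ax] p1 ⊢ p1
  [→I]  ⊢ (p0 → p0)
    [Ax] p0 ⊢ p0

Result: YES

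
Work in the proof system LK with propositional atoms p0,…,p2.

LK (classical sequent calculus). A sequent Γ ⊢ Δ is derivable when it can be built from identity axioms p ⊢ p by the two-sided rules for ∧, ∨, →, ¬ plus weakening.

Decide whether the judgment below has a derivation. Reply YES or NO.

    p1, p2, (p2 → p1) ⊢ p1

Derivation (root first):
[→L] p1, p2, (p2 → p1) ⊢ p1
  [WL] p2, p1 ⊢ p2
    [Ax] p2 ⊢ p2
  [Ax] p1 ⊢ p1

Result: YES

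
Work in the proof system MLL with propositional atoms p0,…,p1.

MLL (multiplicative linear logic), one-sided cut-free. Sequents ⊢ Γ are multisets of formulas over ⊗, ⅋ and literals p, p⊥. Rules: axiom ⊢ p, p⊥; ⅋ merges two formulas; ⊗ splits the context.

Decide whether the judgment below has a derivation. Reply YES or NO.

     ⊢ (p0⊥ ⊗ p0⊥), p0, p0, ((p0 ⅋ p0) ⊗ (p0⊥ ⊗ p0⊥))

Derivation (root first):
[⊗]  ⊢ (p0⊥ ⊗ p0⊥), p0, p0, ((p0 ⅋ p0) ⊗ (p0⊥ ⊗ p0⊥))
  [⅋]  ⊢ (p0⊥ ⊗ p0⊥), (p0 ⅋ p0)
    [⊗]  ⊢ p0, p0, (p0⊥ ⊗ p0⊥)
      [Ax]  ⊢ p0, p0⊥
      [Ax]  ⊢ p0, p0⊥
  [⊗]  ⊢ p0, p0, (p0⊥ ⊗ p0⊥)
    [Ax]  ⊢ p0, p0⊥
    [Ax]  ⊢ p0, p0⊥

Result: YES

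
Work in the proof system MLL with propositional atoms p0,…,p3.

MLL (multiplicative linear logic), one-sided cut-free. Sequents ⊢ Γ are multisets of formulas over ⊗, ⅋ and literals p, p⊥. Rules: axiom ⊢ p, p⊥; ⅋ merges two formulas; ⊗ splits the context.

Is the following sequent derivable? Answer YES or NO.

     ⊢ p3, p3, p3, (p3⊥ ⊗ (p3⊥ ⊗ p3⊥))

Proof tree:
[⊗]  ⊢ p3, p3, p3, (p3⊥ ⊗ (p3⊥ ⊗ p3⊥))
  [Ax]  ⊢ p3, p3⊥
  [⊗]  ⊢ p3, p3, (p3⊥ ⊗ p3⊥)
    [Ax]  ⊢ p3, p3⊥
    [Ax]  ⊢ p3, p3⊥

Result: YES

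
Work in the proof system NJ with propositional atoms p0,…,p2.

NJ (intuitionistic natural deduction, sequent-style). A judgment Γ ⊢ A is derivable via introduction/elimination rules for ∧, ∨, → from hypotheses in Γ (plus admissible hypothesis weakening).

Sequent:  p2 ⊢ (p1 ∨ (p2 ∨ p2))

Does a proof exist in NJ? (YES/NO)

Proof tree:
[∨I₂] p2 ⊢ (p1 ∨ (p2 ∨ p2))
  [∨I₁] p2 ⊢ (p2 ∨ p2)
    [Ax] p2 ⊢ p2

Result: YES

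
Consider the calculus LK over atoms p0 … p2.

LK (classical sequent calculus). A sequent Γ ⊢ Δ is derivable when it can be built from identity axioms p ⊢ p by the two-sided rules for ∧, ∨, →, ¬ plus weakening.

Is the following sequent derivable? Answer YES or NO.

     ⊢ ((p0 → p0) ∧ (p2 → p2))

Proof tree:
[∧R]  ⊢ ((p0 → p0) ∧ (p2 → p2))
  [→R]  ⊢ (p0 → p0)
    [Ax] p0 ⊢ p0
  [→R]  ⊢ (p2 → p2)
    [Ax] p2 ⊢ p2

Result: YES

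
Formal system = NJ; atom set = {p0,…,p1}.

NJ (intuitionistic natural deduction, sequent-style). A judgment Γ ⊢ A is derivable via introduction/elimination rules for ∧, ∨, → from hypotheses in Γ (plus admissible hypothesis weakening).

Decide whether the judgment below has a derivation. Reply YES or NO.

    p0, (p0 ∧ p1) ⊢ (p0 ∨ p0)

Derivation trace:
[∨I₁] p0, (p0 ∧ p1) ⊢ (p0 ∨ p0)
  [Wk] p0, (p0 ∧ p1) ⊢ p0
    [Ax] p0 ⊢ p0

Result: YES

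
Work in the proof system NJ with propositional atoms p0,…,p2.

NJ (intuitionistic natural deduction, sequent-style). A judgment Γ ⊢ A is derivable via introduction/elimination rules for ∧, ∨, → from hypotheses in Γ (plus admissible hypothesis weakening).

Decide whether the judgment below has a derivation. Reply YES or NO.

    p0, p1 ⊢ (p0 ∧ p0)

Proof tree:
[Wk] p0, p1 ⊢ (p0 ∧ p0)
  [∧I] p0 ⊢ (p0 ∧ p0)
    [Ax] p0 ⊢ p0
    [Ax] p0 ⊢ p0

Result: YES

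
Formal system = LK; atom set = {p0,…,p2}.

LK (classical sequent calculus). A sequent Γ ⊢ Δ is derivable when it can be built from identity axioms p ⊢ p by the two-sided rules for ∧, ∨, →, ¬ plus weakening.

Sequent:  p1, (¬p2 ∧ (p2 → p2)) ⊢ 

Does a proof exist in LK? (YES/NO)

Enumerate valuations to refute Γ ⊢ Δ:
  v=000: Γ:[p1=F, (¬p2 ∧ (p2 → p2))=T] Δ:[] refutes=False
  v=001: Γ:[p1=F, (¬p2 ∧ (p2 → p2))=F] Δ:[] refutes=False
  v=010: Γ:[p1=T, (¬p2 ∧ (p2 → p2))=T] Δ:[] refutes=True  ← countermodel

Result: NO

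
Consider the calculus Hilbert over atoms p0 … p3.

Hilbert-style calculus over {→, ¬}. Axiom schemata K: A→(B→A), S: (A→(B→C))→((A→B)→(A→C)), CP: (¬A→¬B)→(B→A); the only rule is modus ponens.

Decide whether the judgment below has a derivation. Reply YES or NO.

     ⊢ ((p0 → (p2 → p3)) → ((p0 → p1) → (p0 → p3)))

Truth-table refutation:
  v=0000: Γ:[] Δ:[((p0 → (p2 → p3)) → ((p0 → p1) → (p0 → p3)))=T] refutes=False
  v=0001: Γ:[] Δ:[((p0 → (p2 → p3)) → ((p0 → p1) → (p0 → p3)))=T] refutes=False
  v=0010: Γ:[] Δ:[((p0 → (p2 → p3)) → ((p0 → p1) → (p0 → p3)))=T] refutes=False
  v=0011: Γ:[] Δ:[((p0 → (p2 → p3)) → ((p0 → p1) → (p0 → p3)))=T] refutes=False
  v=0100: Γ:[] Δ:[((p0 → (p2 → p3)) → ((p0 → p1) → (p0 → p3)))=T] refutes=False
  v=0101: Γ:[] Δ:[((p0 → (p2 → p3)) → ((p0 → p1) → (p0 → p3)))=T] refutes=False
  v=0110: Γ:[] Δ:[((p0 → (p2 → p3)) → ((p0 → p1) → (p0 → p3)))=T] refutes=False
  v=0111: Γ:[] Δ:[((p0 → (p2 → p3)) → ((p0 → p1) → (p0 → p3)))=T] refutes=False
  v=1000: Γ:[] Δ:[((p0 → (p2 → p3)) → ((p0 → p1) → (p0 → p3)))=T] refutes=False
  v=1001: Γ:[] Δ:[((p0 → (p2 → p3)) → ((p0 → p1) → (p0 → p3)))=T] refutes=False
  v=1010: Γ:[] Δ:[((p0 → (p2 → p3)) → ((p0 → p1) → (p0 → p3)))=T] refutes=False
  v=1011: Γ:[] Δ:[((p0 → (p2 → p3)) → ((p0 → p1) → (p0 → p3)))=T] refutes=False
  v=1100: Γ:[] Δ:[((p0 → (p2 → p3)) → ((p0 → p1) → (p0 → p3)))=F] refutes=True  ← countermodel

Result: NO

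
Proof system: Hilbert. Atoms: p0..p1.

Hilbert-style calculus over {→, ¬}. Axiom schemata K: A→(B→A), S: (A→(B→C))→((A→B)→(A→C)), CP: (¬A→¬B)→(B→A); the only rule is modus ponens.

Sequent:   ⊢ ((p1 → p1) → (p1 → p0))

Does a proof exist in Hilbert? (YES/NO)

Search for a countermodel by truth-table:
  v=00: Γ:[] Δ:[((p1 → p1) → (p1 → p0))=T] refutes=False
  v=01: Γ:[] Δ:[((p1 → p1) → (p1 → p0))=F] refutes=True  ← countermodel

Result: NO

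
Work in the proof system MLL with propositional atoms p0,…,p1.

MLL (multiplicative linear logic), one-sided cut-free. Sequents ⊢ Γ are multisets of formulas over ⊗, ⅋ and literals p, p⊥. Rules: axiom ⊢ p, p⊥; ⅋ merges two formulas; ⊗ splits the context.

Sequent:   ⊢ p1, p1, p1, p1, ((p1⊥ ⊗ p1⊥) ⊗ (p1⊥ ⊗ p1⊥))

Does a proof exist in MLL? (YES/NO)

Derivation trace:
[⊗]  ⊢ p1, p1, p1, p1, ((p1⊥ ⊗ p1⊥) ⊗ (p1⊥ ⊗ p1⊥))
  [⊗]  ⊢ p1, p1, (p1⊥ ⊗ p1⊥)
    [Ax]  ⊢ p1, p1⊥
    [Ax]  ⊢ p1, p1⊥
  [⊗]  ⊢ p1, p1, (p1⊥ ⊗ p1⊥)
    [Ax]  ⊢ p1, p1⊥
    [Ax]  ⊢ p1, p1⊥

Result: YES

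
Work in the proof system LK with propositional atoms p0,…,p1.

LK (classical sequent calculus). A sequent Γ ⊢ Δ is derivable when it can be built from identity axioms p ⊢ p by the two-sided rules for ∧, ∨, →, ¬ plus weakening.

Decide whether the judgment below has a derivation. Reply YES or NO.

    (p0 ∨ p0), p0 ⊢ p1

Enumerate valuations to refute Γ ⊢ Δ:
  v=00: Γ:[(p0 ∨ p0)=F, p0=F] Δ:[p1=F] refutes=False
  v=01: Γ:[(p0 ∨ p0)=F, p0=F] Δ:[p1=T] refutes=False
  v=10: Γ:[(p0 ∨ p0)=T, p0=T] Δ:[p1=F] refutes=True  ← countermodel

Result: NO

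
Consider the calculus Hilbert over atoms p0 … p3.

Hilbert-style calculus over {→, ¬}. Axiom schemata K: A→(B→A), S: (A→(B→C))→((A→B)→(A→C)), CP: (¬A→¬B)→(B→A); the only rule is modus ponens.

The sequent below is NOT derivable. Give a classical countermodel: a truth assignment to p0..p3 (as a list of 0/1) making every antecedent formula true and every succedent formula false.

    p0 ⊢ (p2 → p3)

Search for a countermodel by truth-table:
  v=0000: Γ:[p0=F] Δ:[(p2 → p3)=T] refutes=False
  v=0001: Γ:[p0=F] Δ:[(p2 → p3)=T] refutes=False
  v=0010: Γ:[p0=F] Δ:[(p2 → p3)=F] refutes=False
  v=0011: Γ:[p0=F] Δ:[(p2 → p3)=T] refutes=False
  v=0100: Γ:[p0=F] Δ:[(p2 → p3)=T] refutes=False
  v=0101: Γ:[p0=F] Δ:[(p2 → p3)=T] refutes=False
  v=0110: Γ:[p0=F] Δ:[(p2 → p3)=F] refutes=False
  v=0111: Γ:[p0=F] Δ:[(p2 → p3)=T] refutes=False
  v=1000: Γ:[p0=T] Δ:[(p2 → p3)=T] refutes=False
  v=1001: Γ:[p0=T] Δ:[(p2 → p3)=T] refutes=False
  v=1010: Γ:[p0=T] Δ:[(p2 → p3)=F] refutes=True  ← countermodel

Result: [1, 0, 1, 0]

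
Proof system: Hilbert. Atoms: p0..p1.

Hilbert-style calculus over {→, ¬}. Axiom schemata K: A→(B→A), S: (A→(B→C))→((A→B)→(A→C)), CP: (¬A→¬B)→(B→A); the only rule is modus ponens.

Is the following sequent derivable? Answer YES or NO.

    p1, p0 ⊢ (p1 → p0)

Proof tree:
[MP] p1, p0 ⊢ (p1 → p0)
  [K]  ⊢ (p0 → (p1 → p0))
  [MP] p1, p0 ⊢ p0
    [MP] p0 ⊢ (p1 → p0)
      [K]  ⊢ (p0 → (p1 → p0))
      [Hyp] p0 ⊢ p0
    [Hyp] p1 ⊢ p1

Result: YES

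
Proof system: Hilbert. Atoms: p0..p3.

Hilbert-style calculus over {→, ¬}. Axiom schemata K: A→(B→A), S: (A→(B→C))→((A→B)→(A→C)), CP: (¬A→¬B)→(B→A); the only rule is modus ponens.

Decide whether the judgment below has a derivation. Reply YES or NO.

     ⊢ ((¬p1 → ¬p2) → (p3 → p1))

Truth-table refutation:
  v=0000: Γ:[] Δ:[((¬p1 → ¬p2) → (p3 → p1))=T] refutes=False
  v=0001: Γ:[] Δ:[((¬p1 → ¬p2) → (p3 → p1))=F] refutes=True  ← countermodel

Result: NO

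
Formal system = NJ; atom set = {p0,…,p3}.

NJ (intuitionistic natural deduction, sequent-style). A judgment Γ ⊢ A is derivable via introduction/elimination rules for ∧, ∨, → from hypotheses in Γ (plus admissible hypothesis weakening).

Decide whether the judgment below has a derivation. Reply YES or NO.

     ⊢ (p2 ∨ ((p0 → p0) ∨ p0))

Derivation trace:
[∨I₂]  ⊢ (p2 ∨ ((p0 → p0) ∨ p0))
  [∨I₁]  ⊢ ((p0 → p0) ∨ p0)
    [→I]  ⊢ (p0 → p0)
      [Ax] p0 ⊢ p0

Result: YES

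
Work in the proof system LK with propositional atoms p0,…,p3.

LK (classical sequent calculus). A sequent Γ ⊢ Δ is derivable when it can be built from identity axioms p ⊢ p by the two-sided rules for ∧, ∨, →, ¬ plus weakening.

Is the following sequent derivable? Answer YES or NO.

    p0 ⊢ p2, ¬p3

Truth-table refutation:
  v=0000: Γ:[p0=F] Δ:[p2=F, ¬p3=T] refutes=False
  v=0001: Γ:[p0=F] Δ:[p2=F, ¬p3=F] refutes=False
  v=0010: Γ:[p0=F] Δ:[p2=T, ¬p3=T] refutes=False
  v=0011: Γ:[p0=F] Δ:[p2=T, ¬p3=F] refutes=False
  v=0100: Γ:[p0=F] Δ:[p2=F, ¬p3=T] refutes=False
  v=0101: Γ:[p0=F] Δ:[p2=F, ¬p3=F] refutes=False
  v=0110: Γ:[p0=F] Δ:[p2=T, ¬p3=T] refutes=False
  v=0111: Γ:[p0=F] Δ:[p2=T, ¬p3=F] refutes=False
  v=1000: Γ:[p0=T] Δ:[p2=F, ¬p3=T] refutes=False
  v=1001: Γ:[p0=T] Δ:[p2=F, ¬p3=F] refutes=True  ← countermodel

Result: NO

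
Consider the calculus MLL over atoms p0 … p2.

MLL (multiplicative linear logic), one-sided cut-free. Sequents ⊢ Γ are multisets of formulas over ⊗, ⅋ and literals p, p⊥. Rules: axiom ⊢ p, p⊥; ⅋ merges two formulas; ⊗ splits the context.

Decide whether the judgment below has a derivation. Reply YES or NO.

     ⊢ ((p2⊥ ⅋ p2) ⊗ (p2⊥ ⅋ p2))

Derivation (root first):
[⊗]  ⊢ ((p2⊥ ⅋ p2) ⊗ (p2⊥ ⅋ p2))
  [⅋]  ⊢ (p2⊥ ⅋ p2)
    [Ax]  ⊢ p2, p2⊥
  [⅋]  ⊢ (p2⊥ ⅋ p2)
    [Ax]  ⊢ p2, p2⊥

Result: YES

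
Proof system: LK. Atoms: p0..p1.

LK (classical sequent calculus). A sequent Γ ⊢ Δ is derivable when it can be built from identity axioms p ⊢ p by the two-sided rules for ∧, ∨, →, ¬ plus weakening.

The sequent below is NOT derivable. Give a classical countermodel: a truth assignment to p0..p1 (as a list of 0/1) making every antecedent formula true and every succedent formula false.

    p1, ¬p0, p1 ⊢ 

Enumerate valuations to refute Γ ⊢ Δ:
  v=00: Γ:[p1=F, ¬p0=T, p1=F] Δ:[] refutes=False
  v=01: Γ:[p1=T, ¬p0=T, p1=T] Δ:[] refutes=True  ← countermodel

Result: [0, 1]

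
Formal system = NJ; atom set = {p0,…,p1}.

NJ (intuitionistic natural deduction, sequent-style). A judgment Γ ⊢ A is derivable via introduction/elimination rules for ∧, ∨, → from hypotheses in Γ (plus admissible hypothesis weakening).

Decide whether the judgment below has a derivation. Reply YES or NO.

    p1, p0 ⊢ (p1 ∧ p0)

Derivation (root first):
[∧I] p1, p0 ⊢ (p1 ∧ p0)
  [Ax] p1 ⊢ p1
  [Wk] p0, p0 ⊢ p0
    [Ax] p0 ⊢ p0

Result: YES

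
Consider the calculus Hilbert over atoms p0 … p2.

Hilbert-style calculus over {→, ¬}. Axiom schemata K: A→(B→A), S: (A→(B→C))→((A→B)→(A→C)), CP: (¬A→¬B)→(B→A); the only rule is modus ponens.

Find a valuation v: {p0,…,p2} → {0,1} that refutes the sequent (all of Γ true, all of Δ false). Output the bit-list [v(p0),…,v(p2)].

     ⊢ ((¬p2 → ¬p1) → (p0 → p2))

Search for a countermodel by truth-table:
  v=000: Γ:[] Δ:[((¬p2 → ¬p1) → (p0 → p2))=T] refutes=False
  v=001: Γ:[] Δ:[((¬p2 → ¬p1) → (p0 → p2))=T] refutes=False
  v=010: Γ:[] Δ:[((¬p2 → ¬p1) → (p0 → p2))=T] refutes=False
  v=011: Γ:[] Δ:[((¬p2 → ¬p1) → (p0 → p2))=T] refutes=False
  v=100: Γ:[] Δ:[((¬p2 → ¬p1) → (p0 → p2))=F] refutes=True  ← countermodel

Result: [1, 0, 0]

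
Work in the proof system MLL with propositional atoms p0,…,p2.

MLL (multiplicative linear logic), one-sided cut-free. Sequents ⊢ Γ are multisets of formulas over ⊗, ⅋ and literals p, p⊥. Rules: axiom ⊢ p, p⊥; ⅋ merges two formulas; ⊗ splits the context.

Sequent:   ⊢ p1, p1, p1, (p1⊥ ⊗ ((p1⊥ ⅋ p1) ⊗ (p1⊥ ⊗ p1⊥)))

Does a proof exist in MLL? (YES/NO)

Proof tree:
[⊗]  ⊢ p1, p1, p1, (p1⊥ ⊗ ((p1⊥ ⅋ p1) ⊗ (p1⊥ ⊗ p1⊥)))
  [Ax]  ⊢ p1, p1⊥
  [⊗]  ⊢ p1, p1, ((p1⊥ ⅋ p1) ⊗ (p1⊥ ⊗ p1⊥))
    [⅋]  ⊢ (p1⊥ ⅋ p1)
      [Ax]  ⊢ p1, p1⊥
    [⊗]  ⊢ p1, p1, (p1⊥ ⊗ p1⊥)
      [Ax]  ⊢ p1, p1⊥
      [Ax]  ⊢ p1, p1⊥

Result: YES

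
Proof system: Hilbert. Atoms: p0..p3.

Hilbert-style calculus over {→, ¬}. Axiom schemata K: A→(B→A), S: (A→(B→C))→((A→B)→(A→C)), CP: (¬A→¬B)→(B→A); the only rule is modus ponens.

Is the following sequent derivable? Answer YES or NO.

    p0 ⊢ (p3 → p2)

Truth-table refutation:
  v=0000: Γ:[p0=F] Δ:[(p3 → p2)=T] refutes=False
  v=0001: Γ:[p0=F] Δ:[(p3 → p2)=F] refutes=False
  v=0010: Γ:[p0=F] Δ:[(p3 → p2)=T] refutes=False
  v=0011: Γ:[p0=F] Δ:[(p3 → p2)=T] refutes=False
  v=0100: Γ:[p0=F] Δ:[(p3 → p2)=T] refutes=False
  v=0101: Γ:[p0=F] Δ:[(p3 → p2)=F] refutes=False
  v=0110: Γ:[p0=F] Δ:[(p3 → p2)=T] refutes=False
  v=0111: Γ:[p0=F] Δ:[(p3 → p2)=T] refutes=False
  v=1000: Γ:[p0=T] Δ:[(p3 → p2)=T] refutes=False
  v=1001: Γ:[p0=T] Δ:[(p3 → p2)=F] refutes=True  ← countermodel

Result: NO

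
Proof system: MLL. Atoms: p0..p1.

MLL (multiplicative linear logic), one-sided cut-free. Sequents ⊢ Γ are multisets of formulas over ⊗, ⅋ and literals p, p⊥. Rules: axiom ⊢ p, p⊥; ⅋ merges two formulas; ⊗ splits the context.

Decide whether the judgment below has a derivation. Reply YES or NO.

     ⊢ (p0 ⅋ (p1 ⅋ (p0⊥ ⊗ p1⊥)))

Derivation trace:
[⅋]  ⊢ (p0 ⅋ (p1 ⅋ (p0⊥ ⊗ p1⊥)))
  [⅋]  ⊢ p0, (p1 ⅋ (p0⊥ ⊗ p1⊥))
    [⊗]  ⊢ p0, p1, (p0⊥ ⊗ p1⊥)
      [Ax]  ⊢ p0, p0⊥
      [Ax]  ⊢ p1, p1⊥

Result: YES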